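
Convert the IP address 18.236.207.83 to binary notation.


18 = 00010010
236 = 11101100
207 = 11001111
83 = 01010011
Binary: 00010010.11101100.11001111.01010011


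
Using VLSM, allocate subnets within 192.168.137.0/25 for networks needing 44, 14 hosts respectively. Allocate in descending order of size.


44 hosts -> /26 (62 usable): 192.168.137.0/26
14 hosts -> /28 (14 usable): 192.168.137.64/28
Allocation: 192.168.137.0/26 (44 hosts, 62 usable); 192.168.137.64/28 (14 hosts, 14 usable)


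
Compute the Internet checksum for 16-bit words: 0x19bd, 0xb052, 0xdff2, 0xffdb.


Sum all words (with carry folding):
+ 0x19bd = 0x19bd
+ 0xb052 = 0xca0f
+ 0xdff2 = 0xaa02
+ 0xffdb = 0xa9de
One's complement: ~0xa9de
Checksum = 0x5621


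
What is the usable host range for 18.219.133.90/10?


Network: 18.192.0.0
Broadcast: 18.255.255.255
First usable = network + 1
Last usable = broadcast - 1
Range: 18.192.0.1 to 18.255.255.254


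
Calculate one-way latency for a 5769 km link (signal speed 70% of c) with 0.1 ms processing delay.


Speed = 0.7 * 3e5 km/s = 210000 km/s
Propagation delay = 5769 / 210000 = 0.0275 s = 27.4714 ms
Processing delay = 0.1 ms
Total one-way latency = 27.5714 ms


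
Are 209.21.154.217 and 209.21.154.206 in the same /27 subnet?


Mask: 255.255.255.224
209.21.154.217 AND mask = 209.21.154.192
209.21.154.206 AND mask = 209.21.154.192
Yes, same subnet (209.21.154.192)


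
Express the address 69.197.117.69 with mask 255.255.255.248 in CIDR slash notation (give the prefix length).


Binary: 11111111.11111111.11111111.11111000
Count leading 1s
Prefix: /29


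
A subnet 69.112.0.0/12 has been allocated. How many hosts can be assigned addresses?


Host bits = 32 - 12 = 20
Total addresses = 2^20 = 1048576
Usable = total - 2 (network and broadcast)
Usable hosts: 1048574


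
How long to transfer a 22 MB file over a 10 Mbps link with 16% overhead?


Effective throughput = 10 * (1 - 16/100) = 8.4 Mbps
File size in Mb = 22 * 8 = 176 Mb
Time = 176 / 8.4
Time = 20.9524 seconds


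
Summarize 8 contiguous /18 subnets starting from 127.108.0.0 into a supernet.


Original prefix: /18
Number of subnets: 8 = 2^3
New prefix = 18 - 3 = 15
Supernet: 127.108.0.0/15


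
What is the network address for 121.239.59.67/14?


IP:   01111001.11101111.00111011.01000011
Mask: 11111111.11111100.00000000.00000000
AND operation:
Net:  01111001.11101100.00000000.00000000
Network: 121.236.0.0/14


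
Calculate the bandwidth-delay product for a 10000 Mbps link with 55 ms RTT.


BDP = bandwidth * RTT
= 10000 Mbps * 55 ms
= 10000 * 1e6 * 55 / 1000 bits
= 550000000 bits
= 68750000 bytes
= 67138.6719 KB
BDP = 550000000 bits (68750000 bytes)


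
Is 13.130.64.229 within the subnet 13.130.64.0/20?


Subnet network: 13.130.64.0
Test IP AND mask: 13.130.64.0
Yes, 13.130.64.229 is in 13.130.64.0/20


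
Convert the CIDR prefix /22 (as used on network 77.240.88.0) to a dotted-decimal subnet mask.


/22 means 22 network bits, 10 host bits
Binary: 11111111111111111111110000000000
Mask: 255.255.252.0


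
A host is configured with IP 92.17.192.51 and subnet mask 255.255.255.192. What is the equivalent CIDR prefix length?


Binary: 11111111.11111111.11111111.11000000
Count leading 1s
Prefix: /26


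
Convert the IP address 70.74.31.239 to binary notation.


70 = 01000110
74 = 01001010
31 = 00011111
239 = 11101111
Binary: 01000110.01001010.00011111.11101111


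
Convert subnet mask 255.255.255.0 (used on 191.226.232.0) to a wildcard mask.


Subnet mask: 255.255.255.0
Wildcard = 255.255.255.255 - subnet mask
255 - 255 = 0
255 - 255 = 0
255 - 255 = 0
255 - 0 = 255
Wildcard: 0.0.0.255


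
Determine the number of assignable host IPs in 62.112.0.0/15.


Host bits = 32 - 15 = 17
Total addresses = 2^17 = 131072
Usable = total - 2 (network and broadcast)
Usable hosts: 131070


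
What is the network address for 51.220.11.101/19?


IP:   00110011.11011100.00001011.01100101
Mask: 11111111.11111111.11100000.00000000
AND operation:
Net:  00110011.11011100.00000000.00000000
Network: 51.220.0.0/19


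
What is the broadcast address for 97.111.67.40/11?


Network: 97.96.0.0/11
Host bits = 21
Set all host bits to 1:
Broadcast: 97.127.255.255


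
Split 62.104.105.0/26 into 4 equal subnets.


New prefix = 26 + 2 = 28
Each subnet has 16 addresses
  62.104.105.0/28
  62.104.105.16/28
  62.104.105.32/28
  62.104.105.48/28
Subnets: 62.104.105.0/28, 62.104.105.16/28, 62.104.105.32/28, 62.104.105.48/28


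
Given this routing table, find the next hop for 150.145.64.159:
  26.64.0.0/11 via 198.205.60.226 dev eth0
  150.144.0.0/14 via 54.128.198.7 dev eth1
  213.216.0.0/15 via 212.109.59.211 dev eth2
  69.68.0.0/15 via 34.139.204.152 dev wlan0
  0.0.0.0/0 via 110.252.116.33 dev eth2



Longest prefix match for 150.145.64.159:
  /11 26.64.0.0: no
  /14 150.144.0.0: MATCH
  /15 213.216.0.0: no
  /15 69.68.0.0: no
  /0 0.0.0.0: MATCH
Selected: next-hop 54.128.198.7 via eth1 (matched /14)


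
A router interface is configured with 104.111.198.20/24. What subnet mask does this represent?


/24 means 24 network bits, 8 host bits
Binary: 11111111111111111111111100000000
Mask: 255.255.255.0


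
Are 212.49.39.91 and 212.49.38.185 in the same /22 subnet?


Mask: 255.255.252.0
212.49.39.91 AND mask = 212.49.36.0
212.49.38.185 AND mask = 212.49.36.0
Yes, same subnet (212.49.36.0)


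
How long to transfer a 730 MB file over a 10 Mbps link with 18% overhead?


Effective throughput = 10 * (1 - 18/100) = 8.2 Mbps
File size in Mb = 730 * 8 = 5840 Mb
Time = 5840 / 8.2
Time = 712.1951 seconds


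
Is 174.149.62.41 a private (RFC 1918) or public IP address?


RFC 1918 private ranges:
  10.0.0.0/8 (10.0.0.0 - 10.255.255.255)
  172.16.0.0/12 (172.16.0.0 - 172.31.255.255)
  192.168.0.0/16 (192.168.0.0 - 192.168.255.255)
Public (not in any RFC 1918 range)


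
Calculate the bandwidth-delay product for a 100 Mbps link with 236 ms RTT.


BDP = bandwidth * RTT
= 100 Mbps * 236 ms
= 100 * 1e6 * 236 / 1000 bits
= 23600000 bits
= 2950000 bytes
= 2880.8594 KB
BDP = 23600000 bits (2950000 bytes)


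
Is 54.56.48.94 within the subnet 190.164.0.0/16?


Subnet network: 190.164.0.0
Test IP AND mask: 54.56.0.0
No, 54.56.48.94 is not in 190.164.0.0/16


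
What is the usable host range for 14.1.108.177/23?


Network: 14.1.108.0
Broadcast: 14.1.109.255
First usable = network + 1
Last usable = broadcast - 1
Range: 14.1.108.1 to 14.1.109.254


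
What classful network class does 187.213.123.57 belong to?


First octet: 187
Binary: 10111011
10xxxxxx -> Class B (128-191)
Class B, default mask 255.255.0.0 (/16)


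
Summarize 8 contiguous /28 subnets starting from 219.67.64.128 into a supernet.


Original prefix: /28
Number of subnets: 8 = 2^3
New prefix = 28 - 3 = 25
Supernet: 219.67.64.128/25


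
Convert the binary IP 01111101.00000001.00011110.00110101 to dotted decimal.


01111101 = 125
00000001 = 1
00011110 = 30
00110101 = 53
IP: 125.1.30.53


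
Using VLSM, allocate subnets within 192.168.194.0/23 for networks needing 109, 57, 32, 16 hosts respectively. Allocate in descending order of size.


109 hosts -> /25 (126 usable): 192.168.194.0/25
57 hosts -> /26 (62 usable): 192.168.194.128/26
32 hosts -> /26 (62 usable): 192.168.194.192/26
16 hosts -> /27 (30 usable): 192.168.195.0/27
Allocation: 192.168.194.0/25 (109 hosts, 126 usable); 192.168.194.128/26 (57 hosts, 62 usable); 192.168.194.192/26 (32 hosts, 62 usable); 192.168.195.0/27 (16 hosts, 30 usable)


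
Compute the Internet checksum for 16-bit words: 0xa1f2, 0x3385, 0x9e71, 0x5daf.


Sum all words (with carry folding):
+ 0xa1f2 = 0xa1f2
+ 0x3385 = 0xd577
+ 0x9e71 = 0x73e9
+ 0x5daf = 0xd198
One's complement: ~0xd198
Checksum = 0x2e67


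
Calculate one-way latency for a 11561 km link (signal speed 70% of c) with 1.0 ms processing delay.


Speed = 0.7 * 3e5 km/s = 210000 km/s
Propagation delay = 11561 / 210000 = 0.0551 s = 55.0524 ms
Processing delay = 1.0 ms
Total one-way latency = 56.0524 ms


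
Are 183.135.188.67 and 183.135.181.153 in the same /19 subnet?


Mask: 255.255.224.0
183.135.188.67 AND mask = 183.135.160.0
183.135.181.153 AND mask = 183.135.160.0
Yes, same subnet (183.135.160.0)


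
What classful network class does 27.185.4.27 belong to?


First octet: 27
Binary: 00011011
0xxxxxxx -> Class A (1-126)
Class A, default mask 255.0.0.0 (/8)


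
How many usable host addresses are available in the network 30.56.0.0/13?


Host bits = 32 - 13 = 19
Total addresses = 2^19 = 524288
Usable = total - 2 (network and broadcast)
Usable hosts: 524286


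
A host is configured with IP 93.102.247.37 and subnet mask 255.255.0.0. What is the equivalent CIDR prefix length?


Binary: 11111111.11111111.00000000.00000000
Count leading 1s
Prefix: /16


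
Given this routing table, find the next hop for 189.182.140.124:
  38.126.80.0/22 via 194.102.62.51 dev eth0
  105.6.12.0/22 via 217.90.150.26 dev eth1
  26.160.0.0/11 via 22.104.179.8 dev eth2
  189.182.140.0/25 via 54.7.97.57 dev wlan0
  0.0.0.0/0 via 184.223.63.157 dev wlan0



Longest prefix match for 189.182.140.124:
  /22 38.126.80.0: no
  /22 105.6.12.0: no
  /11 26.160.0.0: no
  /25 189.182.140.0: MATCH
  /0 0.0.0.0: MATCH
Selected: next-hop 54.7.97.57 via wlan0 (matched /25)


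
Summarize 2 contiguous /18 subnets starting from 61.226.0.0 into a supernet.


Original prefix: /18
Number of subnets: 2 = 2^1
New prefix = 18 - 1 = 17
Supernet: 61.226.0.0/17


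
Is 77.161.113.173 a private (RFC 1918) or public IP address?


RFC 1918 private ranges:
  10.0.0.0/8 (10.0.0.0 - 10.255.255.255)
  172.16.0.0/12 (172.16.0.0 - 172.31.255.255)
  192.168.0.0/16 (192.168.0.0 - 192.168.255.255)
Public (not in any RFC 1918 range)


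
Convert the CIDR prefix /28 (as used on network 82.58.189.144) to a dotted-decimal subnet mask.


/28 means 28 network bits, 4 host bits
Binary: 11111111111111111111111111110000
Mask: 255.255.255.240


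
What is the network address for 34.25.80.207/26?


IP:   00100010.00011001.01010000.11001111
Mask: 11111111.11111111.11111111.11000000
AND operation:
Net:  00100010.00011001.01010000.11000000
Network: 34.25.80.192/26


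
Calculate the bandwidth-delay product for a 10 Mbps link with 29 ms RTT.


BDP = bandwidth * RTT
= 10 Mbps * 29 ms
= 10 * 1e6 * 29 / 1000 bits
= 290000 bits
= 36250 bytes
= 35.4004 KB
BDP = 290000 bits (36250 bytes)


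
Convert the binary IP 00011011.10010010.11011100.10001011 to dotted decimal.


00011011 = 27
10010010 = 146
11011100 = 220
10001011 = 139
IP: 27.146.220.139


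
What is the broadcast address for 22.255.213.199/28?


Network: 22.255.213.192/28
Host bits = 4
Set all host bits to 1:
Broadcast: 22.255.213.207


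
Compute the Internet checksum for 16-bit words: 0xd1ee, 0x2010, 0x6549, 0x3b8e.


Sum all words (with carry folding):
+ 0xd1ee = 0xd1ee
+ 0x2010 = 0xf1fe
+ 0x6549 = 0x5748
+ 0x3b8e = 0x92d6
One's complement: ~0x92d6
Checksum = 0x6d29


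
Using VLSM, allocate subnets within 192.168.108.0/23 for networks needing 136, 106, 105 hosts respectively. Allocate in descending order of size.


136 hosts -> /24 (254 usable): 192.168.108.0/24
106 hosts -> /25 (126 usable): 192.168.109.0/25
105 hosts -> /25 (126 usable): 192.168.109.128/25
Allocation: 192.168.108.0/24 (136 hosts, 254 usable); 192.168.109.0/25 (106 hosts, 126 usable); 192.168.109.128/25 (105 hosts, 126 usable)


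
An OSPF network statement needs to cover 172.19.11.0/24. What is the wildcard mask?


Subnet mask: 255.255.255.0
Wildcard = 255.255.255.255 - subnet mask
255 - 255 = 0
255 - 255 = 0
255 - 255 = 0
255 - 0 = 255
Wildcard: 0.0.0.255


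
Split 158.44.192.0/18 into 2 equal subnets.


New prefix = 18 + 1 = 19
Each subnet has 8192 addresses
  158.44.192.0/19
  158.44.224.0/19
Subnets: 158.44.192.0/19, 158.44.224.0/19


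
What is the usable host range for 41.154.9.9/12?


Network: 41.144.0.0
Broadcast: 41.159.255.255
First usable = network + 1
Last usable = broadcast - 1
Range: 41.144.0.1 to 41.159.255.254


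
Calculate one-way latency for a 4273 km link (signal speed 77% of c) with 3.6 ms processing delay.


Speed = 0.77 * 3e5 km/s = 231000 km/s
Propagation delay = 4273 / 231000 = 0.0185 s = 18.4978 ms
Processing delay = 3.6 ms
Total one-way latency = 22.0978 ms


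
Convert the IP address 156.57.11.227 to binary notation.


156 = 10011100
57 = 00111001
11 = 00001011
227 = 11100011
Binary: 10011100.00111001.00001011.11100011


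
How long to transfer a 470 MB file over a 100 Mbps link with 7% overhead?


Effective throughput = 100 * (1 - 7/100) = 93 Mbps
File size in Mb = 470 * 8 = 3760 Mb
Time = 3760 / 93
Time = 40.4301 seconds


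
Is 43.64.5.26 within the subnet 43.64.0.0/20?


Subnet network: 43.64.0.0
Test IP AND mask: 43.64.0.0
Yes, 43.64.5.26 is in 43.64.0.0/20


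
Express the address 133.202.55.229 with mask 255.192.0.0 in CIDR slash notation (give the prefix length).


Binary: 11111111.11000000.00000000.00000000
Count leading 1s
Prefix: /10


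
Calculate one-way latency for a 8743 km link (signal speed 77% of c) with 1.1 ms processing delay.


Speed = 0.77 * 3e5 km/s = 231000 km/s
Propagation delay = 8743 / 231000 = 0.0378 s = 37.8485 ms
Processing delay = 1.1 ms
Total one-way latency = 38.9485 ms


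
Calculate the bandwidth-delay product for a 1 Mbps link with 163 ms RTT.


BDP = bandwidth * RTT
= 1 Mbps * 163 ms
= 1 * 1e6 * 163 / 1000 bits
= 163000 bits
= 20375 bytes
= 19.8975 KB
BDP = 163000 bits (20375 bytes)


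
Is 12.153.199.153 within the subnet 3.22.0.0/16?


Subnet network: 3.22.0.0
Test IP AND mask: 12.153.0.0
No, 12.153.199.153 is not in 3.22.0.0/16


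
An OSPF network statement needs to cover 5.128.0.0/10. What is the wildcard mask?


Subnet mask: 255.192.0.0
Wildcard = 255.255.255.255 - subnet mask
255 - 255 = 0
255 - 192 = 63
255 - 0 = 255
255 - 0 = 255
Wildcard: 0.63.255.255


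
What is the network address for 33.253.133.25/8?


IP:   00100001.11111101.10000101.00011001
Mask: 11111111.00000000.00000000.00000000
AND operation:
Net:  00100001.00000000.00000000.00000000
Network: 33.0.0.0/8


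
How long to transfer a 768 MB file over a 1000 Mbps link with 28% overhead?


Effective throughput = 1000 * (1 - 28/100) = 720 Mbps
File size in Mb = 768 * 8 = 6144 Mb
Time = 6144 / 720
Time = 8.5333 seconds


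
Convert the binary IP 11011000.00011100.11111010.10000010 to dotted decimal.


11011000 = 216
00011100 = 28
11111010 = 250
10000010 = 130
IP: 216.28.250.130


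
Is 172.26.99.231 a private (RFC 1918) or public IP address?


RFC 1918 private ranges:
  10.0.0.0/8 (10.0.0.0 - 10.255.255.255)
  172.16.0.0/12 (172.16.0.0 - 172.31.255.255)
  192.168.0.0/16 (192.168.0.0 - 192.168.255.255)
Private (in 172.16.0.0/12)


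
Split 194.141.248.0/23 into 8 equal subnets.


New prefix = 23 + 3 = 26
Each subnet has 64 addresses
  194.141.248.0/26
  194.141.248.64/26
  194.141.248.128/26
  194.141.248.192/26
  194.141.249.0/26
  194.141.249.64/26
  194.141.249.128/26
  194.141.249.192/26
Subnets: 194.141.248.0/26, 194.141.248.64/26, 194.141.248.128/26, 194.141.248.192/26, 194.141.249.0/26, 194.141.249.64/26, 194.141.249.128/26, 194.141.249.192/26


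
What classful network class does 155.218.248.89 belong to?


First octet: 155
Binary: 10011011
10xxxxxx -> Class B (128-191)
Class B, default mask 255.255.0.0 (/16)


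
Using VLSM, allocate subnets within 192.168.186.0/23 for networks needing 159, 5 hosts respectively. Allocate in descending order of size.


159 hosts -> /24 (254 usable): 192.168.186.0/24
5 hosts -> /29 (6 usable): 192.168.187.0/29
Allocation: 192.168.186.0/24 (159 hosts, 254 usable); 192.168.187.0/29 (5 hosts, 6 usable)


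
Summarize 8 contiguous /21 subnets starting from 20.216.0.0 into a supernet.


Original prefix: /21
Number of subnets: 8 = 2^3
New prefix = 21 - 3 = 18
Supernet: 20.216.0.0/18


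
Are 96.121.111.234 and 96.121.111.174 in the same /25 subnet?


Mask: 255.255.255.128
96.121.111.234 AND mask = 96.121.111.128
96.121.111.174 AND mask = 96.121.111.128
Yes, same subnet (96.121.111.128)


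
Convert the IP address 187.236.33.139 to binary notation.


187 = 10111011
236 = 11101100
33 = 00100001
139 = 10001011
Binary: 10111011.11101100.00100001.10001011


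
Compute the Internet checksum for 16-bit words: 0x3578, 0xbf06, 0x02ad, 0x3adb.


Sum all words (with carry folding):
+ 0x3578 = 0x3578
+ 0xbf06 = 0xf47e
+ 0x02ad = 0xf72b
+ 0x3adb = 0x3207
One's complement: ~0x3207
Checksum = 0xcdf8


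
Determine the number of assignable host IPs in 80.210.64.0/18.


Host bits = 32 - 18 = 14
Total addresses = 2^14 = 16384
Usable = total - 2 (network and broadcast)
Usable hosts: 16382


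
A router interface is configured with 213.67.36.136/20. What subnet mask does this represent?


/20 means 20 network bits, 12 host bits
Binary: 11111111111111111111000000000000
Mask: 255.255.240.0


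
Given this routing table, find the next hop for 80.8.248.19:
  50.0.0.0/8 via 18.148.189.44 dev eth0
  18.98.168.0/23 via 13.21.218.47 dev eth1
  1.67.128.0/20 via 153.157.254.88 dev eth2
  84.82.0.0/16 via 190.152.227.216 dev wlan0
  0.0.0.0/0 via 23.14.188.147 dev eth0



Longest prefix match for 80.8.248.19:
  /8 50.0.0.0: no
  /23 18.98.168.0: no
  /20 1.67.128.0: no
  /16 84.82.0.0: no
  /0 0.0.0.0: MATCH
Selected: next-hop 23.14.188.147 via eth0 (matched /0)


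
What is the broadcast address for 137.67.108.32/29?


Network: 137.67.108.32/29
Host bits = 3
Set all host bits to 1:
Broadcast: 137.67.108.39


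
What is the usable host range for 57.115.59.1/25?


Network: 57.115.59.0
Broadcast: 57.115.59.127
First usable = network + 1
Last usable = broadcast - 1
Range: 57.115.59.1 to 57.115.59.126


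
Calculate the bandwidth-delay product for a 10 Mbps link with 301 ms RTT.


BDP = bandwidth * RTT
= 10 Mbps * 301 ms
= 10 * 1e6 * 301 / 1000 bits
= 3010000 bits
= 376250 bytes
= 367.4316 KB
BDP = 3010000 bits (376250 bytes)


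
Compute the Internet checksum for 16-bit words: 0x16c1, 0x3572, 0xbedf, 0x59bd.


Sum all words (with carry folding):
+ 0x16c1 = 0x16c1
+ 0x3572 = 0x4c33
+ 0xbedf = 0x0b13
+ 0x59bd = 0x64d0
One's complement: ~0x64d0
Checksum = 0x9b2f


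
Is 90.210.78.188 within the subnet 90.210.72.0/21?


Subnet network: 90.210.72.0
Test IP AND mask: 90.210.72.0
Yes, 90.210.78.188 is in 90.210.72.0/21


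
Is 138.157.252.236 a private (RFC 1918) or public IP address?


RFC 1918 private ranges:
  10.0.0.0/8 (10.0.0.0 - 10.255.255.255)
  172.16.0.0/12 (172.16.0.0 - 172.31.255.255)
  192.168.0.0/16 (192.168.0.0 - 192.168.255.255)
Public (not in any RFC 1918 range)


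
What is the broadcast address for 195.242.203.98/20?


Network: 195.242.192.0/20
Host bits = 12
Set all host bits to 1:
Broadcast: 195.242.207.255


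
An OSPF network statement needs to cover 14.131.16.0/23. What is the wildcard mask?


Subnet mask: 255.255.254.0
Wildcard = 255.255.255.255 - subnet mask
255 - 255 = 0
255 - 255 = 0
255 - 254 = 1
255 - 0 = 255
Wildcard: 0.0.1.255


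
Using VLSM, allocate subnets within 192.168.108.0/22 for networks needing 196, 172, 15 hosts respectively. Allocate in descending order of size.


196 hosts -> /24 (254 usable): 192.168.108.0/24
172 hosts -> /24 (254 usable): 192.168.109.0/24
15 hosts -> /27 (30 usable): 192.168.110.0/27
Allocation: 192.168.108.0/24 (196 hosts, 254 usable); 192.168.109.0/24 (172 hosts, 254 usable); 192.168.110.0/27 (15 hosts, 30 usable)


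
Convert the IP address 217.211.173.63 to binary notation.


217 = 11011001
211 = 11010011
173 = 10101101
63 = 00111111
Binary: 11011001.11010011.10101101.00111111


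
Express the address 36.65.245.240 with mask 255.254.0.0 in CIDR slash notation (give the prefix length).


Binary: 11111111.11111110.00000000.00000000
Count leading 1s
Prefix: /15


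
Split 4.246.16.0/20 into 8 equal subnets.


New prefix = 20 + 3 = 23
Each subnet has 512 addresses
  4.246.16.0/23
  4.246.18.0/23
  4.246.20.0/23
  4.246.22.0/23
  4.246.24.0/23
  4.246.26.0/23
  4.246.28.0/23
  4.246.30.0/23
Subnets: 4.246.16.0/23, 4.246.18.0/23, 4.246.20.0/23, 4.246.22.0/23, 4.246.24.0/23, 4.246.26.0/23, 4.246.28.0/23, 4.246.30.0/23


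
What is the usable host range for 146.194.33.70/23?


Network: 146.194.32.0
Broadcast: 146.194.33.255
First usable = network + 1
Last usable = broadcast - 1
Range: 146.194.32.1 to 146.194.33.254


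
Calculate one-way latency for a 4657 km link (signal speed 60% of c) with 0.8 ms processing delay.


Speed = 0.6 * 3e5 km/s = 180000 km/s
Propagation delay = 4657 / 180000 = 0.0259 s = 25.8722 ms
Processing delay = 0.8 ms
Total one-way latency = 26.6722 ms


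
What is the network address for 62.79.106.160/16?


IP:   00111110.01001111.01101010.10100000
Mask: 11111111.11111111.00000000.00000000
AND operation:
Net:  00111110.01001111.00000000.00000000
Network: 62.79.0.0/16


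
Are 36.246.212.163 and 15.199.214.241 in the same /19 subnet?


Mask: 255.255.224.0
36.246.212.163 AND mask = 36.246.192.0
15.199.214.241 AND mask = 15.199.192.0
No, different subnets (36.246.192.0 vs 15.199.192.0)


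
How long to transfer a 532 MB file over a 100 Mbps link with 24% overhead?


Effective throughput = 100 * (1 - 24/100) = 76 Mbps
File size in Mb = 532 * 8 = 4256 Mb
Time = 4256 / 76
Time = 56 seconds


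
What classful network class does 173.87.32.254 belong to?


First octet: 173
Binary: 10101101
10xxxxxx -> Class B (128-191)
Class B, default mask 255.255.0.0 (/16)


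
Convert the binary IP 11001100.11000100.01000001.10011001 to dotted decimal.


11001100 = 204
11000100 = 196
01000001 = 65
10011001 = 153
IP: 204.196.65.153


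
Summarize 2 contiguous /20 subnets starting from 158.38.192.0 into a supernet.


Original prefix: /20
Number of subnets: 2 = 2^1
New prefix = 20 - 1 = 19
Supernet: 158.38.192.0/19


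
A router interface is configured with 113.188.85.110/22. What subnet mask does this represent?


/22 means 22 network bits, 10 host bits
Binary: 11111111111111111111110000000000
Mask: 255.255.252.0


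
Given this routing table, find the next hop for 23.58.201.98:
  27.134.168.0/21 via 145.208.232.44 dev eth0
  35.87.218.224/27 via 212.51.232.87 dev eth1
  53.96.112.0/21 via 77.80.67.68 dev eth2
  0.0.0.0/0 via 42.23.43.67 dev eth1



Longest prefix match for 23.58.201.98:
  /21 27.134.168.0: no
  /27 35.87.218.224: no
  /21 53.96.112.0: no
  /0 0.0.0.0: MATCH
Selected: next-hop 42.23.43.67 via eth1 (matched /0)


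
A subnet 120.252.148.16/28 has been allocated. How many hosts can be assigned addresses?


Host bits = 32 - 28 = 4
Total addresses = 2^4 = 16
Usable = total - 2 (network and broadcast)
Usable hosts: 14


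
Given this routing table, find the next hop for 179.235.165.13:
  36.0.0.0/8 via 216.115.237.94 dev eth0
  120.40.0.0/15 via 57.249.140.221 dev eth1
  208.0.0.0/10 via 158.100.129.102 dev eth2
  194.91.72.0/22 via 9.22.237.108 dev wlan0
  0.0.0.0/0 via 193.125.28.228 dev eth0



Longest prefix match for 179.235.165.13:
  /8 36.0.0.0: no
  /15 120.40.0.0: no
  /10 208.0.0.0: no
  /22 194.91.72.0: no
  /0 0.0.0.0: MATCH
Selected: next-hop 193.125.28.228 via eth0 (matched /0)


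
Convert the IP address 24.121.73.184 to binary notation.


24 = 00011000
121 = 01111001
73 = 01001001
184 = 10111000
Binary: 00011000.01111001.01001001.10111000


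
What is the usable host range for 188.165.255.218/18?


Network: 188.165.192.0
Broadcast: 188.165.255.255
First usable = network + 1
Last usable = broadcast - 1
Range: 188.165.192.1 to 188.165.255.254


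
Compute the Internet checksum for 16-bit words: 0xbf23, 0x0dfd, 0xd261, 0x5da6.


Sum all words (with carry folding):
+ 0xbf23 = 0xbf23
+ 0x0dfd = 0xcd20
+ 0xd261 = 0x9f82
+ 0x5da6 = 0xfd28
One's complement: ~0xfd28
Checksum = 0x02d7


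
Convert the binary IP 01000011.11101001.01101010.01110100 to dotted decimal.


01000011 = 67
11101001 = 233
01101010 = 106
01110100 = 116
IP: 67.233.106.116


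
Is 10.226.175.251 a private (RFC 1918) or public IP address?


RFC 1918 private ranges:
  10.0.0.0/8 (10.0.0.0 - 10.255.255.255)
  172.16.0.0/12 (172.16.0.0 - 172.31.255.255)
  192.168.0.0/16 (192.168.0.0 - 192.168.255.255)
Private (in 10.0.0.0/8)


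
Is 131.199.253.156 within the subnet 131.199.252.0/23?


Subnet network: 131.199.252.0
Test IP AND mask: 131.199.252.0
Yes, 131.199.253.156 is in 131.199.252.0/23


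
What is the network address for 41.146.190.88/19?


IP:   00101001.10010010.10111110.01011000
Mask: 11111111.11111111.11100000.00000000
AND operation:
Net:  00101001.10010010.10100000.00000000
Network: 41.146.160.0/19


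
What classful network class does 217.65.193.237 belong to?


First octet: 217
Binary: 11011001
110xxxxx -> Class C (192-223)
Class C, default mask 255.255.255.0 (/24)


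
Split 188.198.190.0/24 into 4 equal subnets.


New prefix = 24 + 2 = 26
Each subnet has 64 addresses
  188.198.190.0/26
  188.198.190.64/26
  188.198.190.128/26
  188.198.190.192/26
Subnets: 188.198.190.0/26, 188.198.190.64/26, 188.198.190.128/26, 188.198.190.192/26


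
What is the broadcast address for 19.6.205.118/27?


Network: 19.6.205.96/27
Host bits = 5
Set all host bits to 1:
Broadcast: 19.6.205.127


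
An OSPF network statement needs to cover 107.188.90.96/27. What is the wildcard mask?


Subnet mask: 255.255.255.224
Wildcard = 255.255.255.255 - subnet mask
255 - 255 = 0
255 - 255 = 0
255 - 255 = 0
255 - 224 = 31
Wildcard: 0.0.0.31


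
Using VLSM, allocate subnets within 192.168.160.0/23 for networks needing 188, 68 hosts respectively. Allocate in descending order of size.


188 hosts -> /24 (254 usable): 192.168.160.0/24
68 hosts -> /25 (126 usable): 192.168.161.0/25
Allocation: 192.168.160.0/24 (188 hosts, 254 usable); 192.168.161.0/25 (68 hosts, 126 usable)


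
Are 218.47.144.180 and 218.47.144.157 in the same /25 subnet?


Mask: 255.255.255.128
218.47.144.180 AND mask = 218.47.144.128
218.47.144.157 AND mask = 218.47.144.128
Yes, same subnet (218.47.144.128)


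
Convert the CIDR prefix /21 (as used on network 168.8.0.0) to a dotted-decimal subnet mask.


/21 means 21 network bits, 11 host bits
Binary: 11111111111111111111100000000000
Mask: 255.255.248.0


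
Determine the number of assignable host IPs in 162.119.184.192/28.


Host bits = 32 - 28 = 4
Total addresses = 2^4 = 16
Usable = total - 2 (network and broadcast)
Usable hosts: 14


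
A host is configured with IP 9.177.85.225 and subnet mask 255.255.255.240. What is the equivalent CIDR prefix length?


Binary: 11111111.11111111.11111111.11110000
Count leading 1s
Prefix: /28


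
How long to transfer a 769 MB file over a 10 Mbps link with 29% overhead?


Effective throughput = 10 * (1 - 29/100) = 7.1 Mbps
File size in Mb = 769 * 8 = 6152 Mb
Time = 6152 / 7.1
Time = 866.4789 seconds


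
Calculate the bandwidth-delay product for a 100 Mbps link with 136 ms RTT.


BDP = bandwidth * RTT
= 100 Mbps * 136 ms
= 100 * 1e6 * 136 / 1000 bits
= 13600000 bits
= 1700000 bytes
= 1660.1562 KB
BDP = 13600000 bits (1700000 bytes)


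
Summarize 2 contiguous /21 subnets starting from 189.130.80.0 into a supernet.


Original prefix: /21
Number of subnets: 2 = 2^1
New prefix = 21 - 1 = 20
Supernet: 189.130.80.0/20


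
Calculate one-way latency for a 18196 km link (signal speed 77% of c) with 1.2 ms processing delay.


Speed = 0.77 * 3e5 km/s = 231000 km/s
Propagation delay = 18196 / 231000 = 0.0788 s = 78.7706 ms
Processing delay = 1.2 ms
Total one-way latency = 79.9706 ms


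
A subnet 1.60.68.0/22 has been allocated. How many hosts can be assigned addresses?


Host bits = 32 - 22 = 10
Total addresses = 2^10 = 1024
Usable = total - 2 (network and broadcast)
Usable hosts: 1022


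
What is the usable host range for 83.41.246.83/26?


Network: 83.41.246.64
Broadcast: 83.41.246.127
First usable = network + 1
Last usable = broadcast - 1
Range: 83.41.246.65 to 83.41.246.126


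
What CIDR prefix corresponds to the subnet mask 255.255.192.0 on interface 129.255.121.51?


Binary: 11111111.11111111.11000000.00000000
Count leading 1s
Prefix: /18


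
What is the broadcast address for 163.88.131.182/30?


Network: 163.88.131.180/30
Host bits = 2
Set all host bits to 1:
Broadcast: 163.88.131.183


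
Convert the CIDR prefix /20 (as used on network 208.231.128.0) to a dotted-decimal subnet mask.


/20 means 20 network bits, 12 host bits
Binary: 11111111111111111111000000000000
Mask: 255.255.240.0


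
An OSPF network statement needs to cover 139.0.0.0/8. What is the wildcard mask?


Subnet mask: 255.0.0.0
Wildcard = 255.255.255.255 - subnet mask
255 - 255 = 0
255 - 0 = 255
255 - 0 = 255
255 - 0 = 255
Wildcard: 0.255.255.255


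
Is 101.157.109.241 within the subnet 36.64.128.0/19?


Subnet network: 36.64.128.0
Test IP AND mask: 101.157.96.0
No, 101.157.109.241 is not in 36.64.128.0/19


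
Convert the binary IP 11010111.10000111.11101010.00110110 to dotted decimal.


11010111 = 215
10000111 = 135
11101010 = 234
00110110 = 54
IP: 215.135.234.54


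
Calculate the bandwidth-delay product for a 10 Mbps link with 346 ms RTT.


BDP = bandwidth * RTT
= 10 Mbps * 346 ms
= 10 * 1e6 * 346 / 1000 bits
= 3460000 bits
= 432500 bytes
= 422.3633 KB
BDP = 3460000 bits (432500 bytes)


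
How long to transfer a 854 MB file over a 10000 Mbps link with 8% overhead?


Effective throughput = 10000 * (1 - 8/100) = 9200 Mbps
File size in Mb = 854 * 8 = 6832 Mb
Time = 6832 / 9200
Time = 0.7426 seconds


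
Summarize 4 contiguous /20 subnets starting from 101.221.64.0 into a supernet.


Original prefix: /20
Number of subnets: 4 = 2^2
New prefix = 20 - 2 = 18
Supernet: 101.221.64.0/18


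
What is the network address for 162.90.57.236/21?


IP:   10100010.01011010.00111001.11101100
Mask: 11111111.11111111.11111000.00000000
AND operation:
Net:  10100010.01011010.00111000.00000000
Network: 162.90.56.0/21


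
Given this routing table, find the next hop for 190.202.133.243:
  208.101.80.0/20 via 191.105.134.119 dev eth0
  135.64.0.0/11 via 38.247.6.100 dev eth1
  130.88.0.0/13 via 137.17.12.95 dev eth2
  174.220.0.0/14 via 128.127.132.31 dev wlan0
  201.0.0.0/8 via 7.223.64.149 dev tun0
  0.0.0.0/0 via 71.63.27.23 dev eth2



Longest prefix match for 190.202.133.243:
  /20 208.101.80.0: no
  /11 135.64.0.0: no
  /13 130.88.0.0: no
  /14 174.220.0.0: no
  /8 201.0.0.0: no
  /0 0.0.0.0: MATCH
Selected: next-hop 71.63.27.23 via eth2 (matched /0)


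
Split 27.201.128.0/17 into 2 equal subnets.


New prefix = 17 + 1 = 18
Each subnet has 16384 addresses
  27.201.128.0/18
  27.201.192.0/18
Subnets: 27.201.128.0/18, 27.201.192.0/18


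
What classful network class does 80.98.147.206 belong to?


First octet: 80
Binary: 01010000
0xxxxxxx -> Class A (1-126)
Class A, default mask 255.0.0.0 (/8)


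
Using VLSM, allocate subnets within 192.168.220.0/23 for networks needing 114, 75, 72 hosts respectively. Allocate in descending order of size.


114 hosts -> /25 (126 usable): 192.168.220.0/25
75 hosts -> /25 (126 usable): 192.168.220.128/25
72 hosts -> /25 (126 usable): 192.168.221.0/25
Allocation: 192.168.220.0/25 (114 hosts, 126 usable); 192.168.220.128/25 (75 hosts, 126 usable); 192.168.221.0/25 (72 hosts, 126 usable)


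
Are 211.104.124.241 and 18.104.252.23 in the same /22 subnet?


Mask: 255.255.252.0
211.104.124.241 AND mask = 211.104.124.0
18.104.252.23 AND mask = 18.104.252.0
No, different subnets (211.104.124.0 vs 18.104.252.0)


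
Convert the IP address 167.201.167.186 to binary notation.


167 = 10100111
201 = 11001001
167 = 10100111
186 = 10111010
Binary: 10100111.11001001.10100111.10111010


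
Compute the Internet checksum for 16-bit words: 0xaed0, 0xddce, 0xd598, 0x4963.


Sum all words (with carry folding):
+ 0xaed0 = 0xaed0
+ 0xddce = 0x8c9f
+ 0xd598 = 0x6238
+ 0x4963 = 0xab9b
One's complement: ~0xab9b
Checksum = 0x5464


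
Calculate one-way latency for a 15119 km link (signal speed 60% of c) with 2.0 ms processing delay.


Speed = 0.6 * 3e5 km/s = 180000 km/s
Propagation delay = 15119 / 180000 = 0.084 s = 83.9944 ms
Processing delay = 2.0 ms
Total one-way latency = 85.9944 ms


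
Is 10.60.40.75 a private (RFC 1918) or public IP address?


RFC 1918 private ranges:
  10.0.0.0/8 (10.0.0.0 - 10.255.255.255)
  172.16.0.0/12 (172.16.0.0 - 172.31.255.255)
  192.168.0.0/16 (192.168.0.0 - 192.168.255.255)
Private (in 10.0.0.0/8)


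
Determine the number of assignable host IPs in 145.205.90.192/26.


Host bits = 32 - 26 = 6
Total addresses = 2^6 = 64
Usable = total - 2 (network and broadcast)
Usable hosts: 62


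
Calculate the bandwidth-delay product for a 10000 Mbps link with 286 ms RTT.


BDP = bandwidth * RTT
= 10000 Mbps * 286 ms
= 10000 * 1e6 * 286 / 1000 bits
= 2860000000 bits
= 357500000 bytes
= 349121.0938 KB
BDP = 2860000000 bits (357500000 bytes)


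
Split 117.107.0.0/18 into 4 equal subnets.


New prefix = 18 + 2 = 20
Each subnet has 4096 addresses
  117.107.0.0/20
  117.107.16.0/20
  117.107.32.0/20
  117.107.48.0/20
Subnets: 117.107.0.0/20, 117.107.16.0/20, 117.107.32.0/20, 117.107.48.0/20


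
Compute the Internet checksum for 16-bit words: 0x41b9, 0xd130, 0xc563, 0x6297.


Sum all words (with carry folding):
+ 0x41b9 = 0x41b9
+ 0xd130 = 0x12ea
+ 0xc563 = 0xd84d
+ 0x6297 = 0x3ae5
One's complement: ~0x3ae5
Checksum = 0xc51a


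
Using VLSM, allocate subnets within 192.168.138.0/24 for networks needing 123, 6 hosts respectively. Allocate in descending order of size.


123 hosts -> /25 (126 usable): 192.168.138.0/25
6 hosts -> /29 (6 usable): 192.168.138.128/29
Allocation: 192.168.138.0/25 (123 hosts, 126 usable); 192.168.138.128/29 (6 hosts, 6 usable)


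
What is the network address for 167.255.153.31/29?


IP:   10100111.11111111.10011001.00011111
Mask: 11111111.11111111.11111111.11111000
AND operation:
Net:  10100111.11111111.10011001.00011000
Network: 167.255.153.24/29


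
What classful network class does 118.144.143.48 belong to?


First octet: 118
Binary: 01110110
0xxxxxxx -> Class A (1-126)
Class A, default mask 255.0.0.0 (/8)


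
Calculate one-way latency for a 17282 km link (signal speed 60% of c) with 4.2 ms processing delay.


Speed = 0.6 * 3e5 km/s = 180000 km/s
Propagation delay = 17282 / 180000 = 0.096 s = 96.0111 ms
Processing delay = 4.2 ms
Total one-way latency = 100.2111 ms


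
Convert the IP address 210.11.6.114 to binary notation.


210 = 11010010
11 = 00001011
6 = 00000110
114 = 01110010
Binary: 11010010.00001011.00000110.01110010


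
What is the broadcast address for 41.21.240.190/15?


Network: 41.20.0.0/15
Host bits = 17
Set all host bits to 1:
Broadcast: 41.21.255.255


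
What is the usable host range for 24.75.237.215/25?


Network: 24.75.237.128
Broadcast: 24.75.237.255
First usable = network + 1
Last usable = broadcast - 1
Range: 24.75.237.129 to 24.75.237.254


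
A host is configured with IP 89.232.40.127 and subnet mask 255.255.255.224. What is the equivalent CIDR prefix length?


Binary: 11111111.11111111.11111111.11100000
Count leading 1s
Prefix: /27


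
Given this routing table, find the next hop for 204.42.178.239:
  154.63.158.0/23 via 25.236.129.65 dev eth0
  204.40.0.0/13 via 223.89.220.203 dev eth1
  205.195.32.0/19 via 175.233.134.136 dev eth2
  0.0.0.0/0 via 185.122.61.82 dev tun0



Longest prefix match for 204.42.178.239:
  /23 154.63.158.0: no
  /13 204.40.0.0: MATCH
  /19 205.195.32.0: no
  /0 0.0.0.0: MATCH
Selected: next-hop 223.89.220.203 via eth1 (matched /13)


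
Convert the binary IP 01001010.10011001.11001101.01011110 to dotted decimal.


01001010 = 74
10011001 = 153
11001101 = 205
01011110 = 94
IP: 74.153.205.94


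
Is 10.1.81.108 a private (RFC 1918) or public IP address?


RFC 1918 private ranges:
  10.0.0.0/8 (10.0.0.0 - 10.255.255.255)
  172.16.0.0/12 (172.16.0.0 - 172.31.255.255)
  192.168.0.0/16 (192.168.0.0 - 192.168.255.255)
Private (in 10.0.0.0/8)


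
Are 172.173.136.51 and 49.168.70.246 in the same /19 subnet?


Mask: 255.255.224.0
172.173.136.51 AND mask = 172.173.128.0
49.168.70.246 AND mask = 49.168.64.0
No, different subnets (172.173.128.0 vs 49.168.64.0)


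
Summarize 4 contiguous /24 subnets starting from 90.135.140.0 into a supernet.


Original prefix: /24
Number of subnets: 4 = 2^2
New prefix = 24 - 2 = 22
Supernet: 90.135.140.0/22


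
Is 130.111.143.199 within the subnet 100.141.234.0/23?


Subnet network: 100.141.234.0
Test IP AND mask: 130.111.142.0
No, 130.111.143.199 is not in 100.141.234.0/23


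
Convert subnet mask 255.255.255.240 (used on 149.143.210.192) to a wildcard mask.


Subnet mask: 255.255.255.240
Wildcard = 255.255.255.255 - subnet mask
255 - 255 = 0
255 - 255 = 0
255 - 255 = 0
255 - 240 = 15
Wildcard: 0.0.0.15


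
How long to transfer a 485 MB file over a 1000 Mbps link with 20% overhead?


Effective throughput = 1000 * (1 - 20/100) = 800 Mbps
File size in Mb = 485 * 8 = 3880 Mb
Time = 3880 / 800
Time = 4.85 seconds


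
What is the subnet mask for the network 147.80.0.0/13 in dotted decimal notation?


/13 means 13 network bits, 19 host bits
Binary: 11111111111110000000000000000000
Mask: 255.248.0.0


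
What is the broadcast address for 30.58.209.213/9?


Network: 30.0.0.0/9
Host bits = 23
Set all host bits to 1:
Broadcast: 30.127.255.255


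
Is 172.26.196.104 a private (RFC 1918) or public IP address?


RFC 1918 private ranges:
  10.0.0.0/8 (10.0.0.0 - 10.255.255.255)
  172.16.0.0/12 (172.16.0.0 - 172.31.255.255)
  192.168.0.0/16 (192.168.0.0 - 192.168.255.255)
Private (in 172.16.0.0/12)


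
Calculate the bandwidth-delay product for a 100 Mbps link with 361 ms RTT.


BDP = bandwidth * RTT
= 100 Mbps * 361 ms
= 100 * 1e6 * 361 / 1000 bits
= 36100000 bits
= 4512500 bytes
= 4406.7383 KB
BDP = 36100000 bits (4512500 bytes)


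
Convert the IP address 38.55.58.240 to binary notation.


38 = 00100110
55 = 00110111
58 = 00111010
240 = 11110000
Binary: 00100110.00110111.00111010.11110000


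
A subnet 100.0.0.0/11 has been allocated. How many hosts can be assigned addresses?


Host bits = 32 - 11 = 21
Total addresses = 2^21 = 2097152
Usable = total - 2 (network and broadcast)
Usable hosts: 2097150


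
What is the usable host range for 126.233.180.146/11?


Network: 126.224.0.0
Broadcast: 126.255.255.255
First usable = network + 1
Last usable = broadcast - 1
Range: 126.224.0.1 to 126.255.255.254


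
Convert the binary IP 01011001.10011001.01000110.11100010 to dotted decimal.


01011001 = 89
10011001 = 153
01000110 = 70
11100010 = 226
IP: 89.153.70.226


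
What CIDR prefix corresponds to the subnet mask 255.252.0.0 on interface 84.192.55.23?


Binary: 11111111.11111100.00000000.00000000
Count leading 1s
Prefix: /14


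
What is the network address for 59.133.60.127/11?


IP:   00111011.10000101.00111100.01111111
Mask: 11111111.11100000.00000000.00000000
AND operation:
Net:  00111011.10000000.00000000.00000000
Network: 59.128.0.0/11


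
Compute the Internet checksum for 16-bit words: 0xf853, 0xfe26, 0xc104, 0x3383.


Sum all words (with carry folding):
+ 0xf853 = 0xf853
+ 0xfe26 = 0xf67a
+ 0xc104 = 0xb77f
+ 0x3383 = 0xeb02
One's complement: ~0xeb02
Checksum = 0x14fd


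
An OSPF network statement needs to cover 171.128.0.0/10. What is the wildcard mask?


Subnet mask: 255.192.0.0
Wildcard = 255.255.255.255 - subnet mask
255 - 255 = 0
255 - 192 = 63
255 - 0 = 255
255 - 0 = 255
Wildcard: 0.63.255.255
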